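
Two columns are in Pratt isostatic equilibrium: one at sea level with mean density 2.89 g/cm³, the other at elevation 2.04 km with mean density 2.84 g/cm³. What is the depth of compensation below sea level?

ρ_ref D = ρ (D + h) → D (ρ_ref − ρ) = ρ h.
D = ρ h/(ρ_ref − ρ) = 2.84 × 2.04 km/(2.89 − 2.84) = 116 km.

116 km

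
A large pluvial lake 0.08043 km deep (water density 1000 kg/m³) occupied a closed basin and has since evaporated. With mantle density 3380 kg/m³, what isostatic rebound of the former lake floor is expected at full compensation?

0.0238 km

u = d ρ_w/ρ_m = 0.08043 km × 1000/3380 = 0.0238 km.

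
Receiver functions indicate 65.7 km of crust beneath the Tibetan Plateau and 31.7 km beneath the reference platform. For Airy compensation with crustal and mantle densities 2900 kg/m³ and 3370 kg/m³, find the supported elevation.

Excess crust Δ = 65.7 km − 31.7 km = 34 km, split between elevation h and root r with h + r = Δ.
Airy balance ρ_c h = (ρ_m − ρ_c) r gives r = h ρ_c/(ρ_m − ρ_c), so h (1 + ρ_c/(ρ_m − ρ_c)) = Δ, i.e. h = Δ (ρ_m − ρ_c)/ρ_m.
h = 34 km × 470/3370 = 4.74 km.

4.74 km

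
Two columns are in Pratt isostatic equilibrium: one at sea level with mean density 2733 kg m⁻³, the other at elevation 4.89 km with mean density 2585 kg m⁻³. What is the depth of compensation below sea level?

ρ_ref D = ρ (D + h) → D (ρ_ref − ρ) = ρ h.
D = ρ h/(ρ_ref − ρ) = 2585 × 4.89 km/(2733 − 2585) = 85.4 km.

85.4 km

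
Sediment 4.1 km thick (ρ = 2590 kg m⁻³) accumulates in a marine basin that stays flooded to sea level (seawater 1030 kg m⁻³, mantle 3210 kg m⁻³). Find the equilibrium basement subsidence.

2.93 km

Submarine loading: the sediment displaces seawater, and the subsidence is in turn flooded, so s (ρ_m − ρ_w) = t (ρ_sed − ρ_w).
s = 4.1 km × (2590 − 1030) / (3210 − 1030) = 2.93 km.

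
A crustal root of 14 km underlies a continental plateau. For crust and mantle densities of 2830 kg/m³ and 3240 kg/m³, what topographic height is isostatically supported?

2.03 km

Equating mass per unit area of the two columns: ρ_c h = (ρ_m − ρ_c) r.
h = r (ρ_m − ρ_c) / ρ_c = 14 km × (3240 − 2830) / 2830 = 2.03 km.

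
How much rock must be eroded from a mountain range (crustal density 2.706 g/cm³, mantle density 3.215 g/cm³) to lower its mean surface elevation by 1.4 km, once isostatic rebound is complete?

8.84 km

Net drop Δ = e − u = e − e ρ_c/ρ_m = e (ρ_m − ρ_c)/ρ_m.
e = Δ ρ_m/(ρ_m − ρ_c) = 1.4 km × 3.215/0.509 = 8.84 km.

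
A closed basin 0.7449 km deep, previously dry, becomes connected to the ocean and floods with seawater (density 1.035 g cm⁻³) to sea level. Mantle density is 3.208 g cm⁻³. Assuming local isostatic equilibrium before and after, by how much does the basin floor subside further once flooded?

0.355 km

After flooding the water column is d + s deep. Its weight must equal the weight of mantle displaced by the extra subsidence s: (d + s) ρ_w = s ρ_m.
s = d ρ_w / (ρ_m − ρ_w) = 0.7449 km × 1.035/(3.208 − 1.035) = 0.355 km.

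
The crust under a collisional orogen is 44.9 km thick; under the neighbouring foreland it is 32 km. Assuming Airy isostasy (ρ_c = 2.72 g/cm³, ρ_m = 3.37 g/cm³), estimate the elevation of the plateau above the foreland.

2.49 km

Excess crust Δ = 44.9 km − 32 km = 12.9 km, split between elevation h and root r with h + r = Δ.
Airy balance ρ_c h = (ρ_m − ρ_c) r gives r = h ρ_c/(ρ_m − ρ_c), so h (1 + ρ_c/(ρ_m − ρ_c)) = Δ, i.e. h = Δ (ρ_m − ρ_c)/ρ_m.
h = 12.9 km × 0.65/3.37 = 2.49 km.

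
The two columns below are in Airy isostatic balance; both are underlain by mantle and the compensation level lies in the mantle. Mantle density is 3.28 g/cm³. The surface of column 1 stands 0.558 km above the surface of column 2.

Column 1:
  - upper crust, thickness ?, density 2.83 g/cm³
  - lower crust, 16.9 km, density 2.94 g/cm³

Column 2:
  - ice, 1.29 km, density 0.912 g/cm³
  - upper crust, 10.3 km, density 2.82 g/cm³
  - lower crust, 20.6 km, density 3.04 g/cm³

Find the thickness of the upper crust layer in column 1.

19.6 km

Take the compensation level at the base of the deeper column (depth z_c below the surface of column 1) and equate Σ ρ_i t_i down to z_c; mantle fills any gap and the z_c terms cancel.
Column 1: x×2.83 + 16.9×2.94 + (z_c − 16.9 − x)×3.28
Column 2: 0.558×0 + 1.29×0.912 + 10.3×2.82 + 20.6×3.04 + (z_c − 0.558 − 32.19)×3.28
The z_c×3.28 term appears on both sides and cancels. Collect the known terms of each column as K = Σ(ρt)_known − 3.28 × (depth of known layers): K_1 = 49.686 − 3.28×16.9 = −5.746; K_2 = 92.84648 − 3.28×(0.558 + 32.19) = −14.56696.
Balance: K_1 − x×(3.28 − 2.83) = K_2, so x = (K_1 − K_2)/(3.28 − 2.83) = 8.82096/0.45 = 19.6 km.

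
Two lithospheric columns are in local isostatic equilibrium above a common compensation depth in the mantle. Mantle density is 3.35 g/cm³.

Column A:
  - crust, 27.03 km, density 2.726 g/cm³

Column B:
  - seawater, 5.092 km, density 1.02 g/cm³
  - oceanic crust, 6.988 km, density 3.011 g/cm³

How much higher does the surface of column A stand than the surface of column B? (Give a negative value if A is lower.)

0.786 km

For any compensation level in the mantle, the mantle terms cancel and isostasy reduces to e = (Σt_A − Σt_B) − (Σ(ρt)_A − Σ(ρt)_B) / ρ_m.
Σt_A = 27.03 km; Σt_B = 12.08 km; Σ(ρt)_A = 73.68378; Σ(ρt)_B = 26.234708 (in km·g/cm³).
e = (27.03 − 12.08) − (73.68378 − 26.234708) / 3.35 = 0.786 km.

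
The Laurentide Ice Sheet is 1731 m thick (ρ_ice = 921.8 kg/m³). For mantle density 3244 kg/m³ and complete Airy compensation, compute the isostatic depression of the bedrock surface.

Equating mass per unit area of the two columns: the ice load ρ_ice t is balanced by mantle displaced below, ρ_m s.
s = t ρ_ice / ρ_m = 1731 m × 921.8/3244 = 492 m.

492 m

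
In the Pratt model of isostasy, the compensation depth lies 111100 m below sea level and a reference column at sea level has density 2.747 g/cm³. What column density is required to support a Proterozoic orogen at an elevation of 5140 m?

2.63 g/cm³

Pratt balance: ρ_ref D = ρ (D + h).
ρ = ρ_ref D/(D + h) = 2.747 × 111100 m/(111100 m + 5140 m) = 2.63 g/cm³.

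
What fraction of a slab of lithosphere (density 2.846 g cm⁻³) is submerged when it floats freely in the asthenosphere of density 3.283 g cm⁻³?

Submerged fraction = ρ_obj/ρ_fluid = 2.846/3.283 = 0.867.

0.867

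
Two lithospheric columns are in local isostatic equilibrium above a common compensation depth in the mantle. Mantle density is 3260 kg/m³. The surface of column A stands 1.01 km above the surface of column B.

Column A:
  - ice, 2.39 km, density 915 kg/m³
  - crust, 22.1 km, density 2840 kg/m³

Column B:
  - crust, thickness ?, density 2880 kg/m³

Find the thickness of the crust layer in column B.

Take the compensation level at the base of the deeper column (depth z_c below the surface of column A) and equate Σ ρ_i t_i down to z_c; mantle fills any gap and the z_c terms cancel.
Column A: 2.39×915 + 22.1×2840 + (z_c − 24.49)×3260
Column B: 1.01×0 + x×2880 + (z_c − 1.01 − 0 − x)×3260
The z_c×3260 term appears on both sides and cancels. Collect the known terms of each column as K = Σ(ρt)_known − 3260 × (depth of known layers): K_A = 64950.85 − 3260×24.49 = −14886.55; K_B = 0 − 3260×(1.01 + 0) = −3292.6.
Balance: K_A = K_B − x×(3260 − 2880), so x = (K_B − K_A)/(3260 − 2880) = 11594/380 = 30.5 km.

30.5 km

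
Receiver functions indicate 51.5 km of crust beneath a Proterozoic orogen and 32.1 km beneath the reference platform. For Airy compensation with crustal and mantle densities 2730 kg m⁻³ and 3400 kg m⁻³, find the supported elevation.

3.82 km

Excess crust Δ = 51.5 km − 32.1 km = 19.4 km, split between elevation h and root r with h + r = Δ.
Airy balance ρ_c h = (ρ_m − ρ_c) r gives r = h ρ_c/(ρ_m − ρ_c), so h (1 + ρ_c/(ρ_m − ρ_c)) = Δ, i.e. h = Δ (ρ_m − ρ_c)/ρ_m.
h = 19.4 km × 670/3400 = 3.82 km.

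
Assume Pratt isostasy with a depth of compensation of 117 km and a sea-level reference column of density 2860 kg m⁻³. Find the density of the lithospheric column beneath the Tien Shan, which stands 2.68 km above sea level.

2800 kg m⁻³

Pratt balance: ρ_ref D = ρ (D + h).
ρ = ρ_ref D/(D + h) = 2860 × 117 km/(117 km + 2.68 km) = 2800 kg m⁻³.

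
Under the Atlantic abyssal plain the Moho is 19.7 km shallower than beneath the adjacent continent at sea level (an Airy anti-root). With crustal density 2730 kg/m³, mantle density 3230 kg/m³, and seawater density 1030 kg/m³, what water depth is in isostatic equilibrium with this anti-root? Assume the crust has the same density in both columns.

Replacing a thickness d of crust by seawater at the top must be balanced by replacing crust with mantle at the base: d (ρ_c − ρ_w) = a (ρ_m − ρ_c).
d = a (ρ_m − ρ_c)/(ρ_c − ρ_w) = 19.7 km × 500/1700 = 5.79 km.

5.79 km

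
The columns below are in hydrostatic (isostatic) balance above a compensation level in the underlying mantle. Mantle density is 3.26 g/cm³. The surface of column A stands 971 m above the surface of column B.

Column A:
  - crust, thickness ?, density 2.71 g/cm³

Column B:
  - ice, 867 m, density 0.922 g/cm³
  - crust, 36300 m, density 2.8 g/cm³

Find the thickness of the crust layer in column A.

39800 m

Take the compensation level at the base of the deeper column (depth z_c below the surface of column A) and equate Σ ρ_i t_i down to z_c; mantle fills any gap and the z_c terms cancel.
Column A: x×2.71 + (z_c − 0 − x)×3.26
Column B: 971×0 + 867×0.922 + 36300×2.8 + (z_c − 971 − 37167)×3.26
The z_c×3.26 term appears on both sides and cancels. Collect the known terms of each column as K = Σ(ρt)_known − 3.26 × (depth of known layers): K_A = 0 − 3.26×0 = 0; K_B = 102439.374 − 3.26×(971 + 37167) = −21890.506.
Balance: K_A − x×(3.26 − 2.71) = K_B, so x = (K_A − K_B)/(3.26 − 2.71) = 21890.5/0.55 = 39800 m.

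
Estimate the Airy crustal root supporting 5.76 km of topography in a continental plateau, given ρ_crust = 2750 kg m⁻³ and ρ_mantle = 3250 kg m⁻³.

Isostatic balance requires: the weight of the topography is balanced by the buoyancy of the root, ρ_c h = (ρ_m − ρ_c) r.
r = h · ρ_c / (ρ_m − ρ_c) = 5.76 km × 2750 / (3250 − 2750) = 31.7 km.

31.7 km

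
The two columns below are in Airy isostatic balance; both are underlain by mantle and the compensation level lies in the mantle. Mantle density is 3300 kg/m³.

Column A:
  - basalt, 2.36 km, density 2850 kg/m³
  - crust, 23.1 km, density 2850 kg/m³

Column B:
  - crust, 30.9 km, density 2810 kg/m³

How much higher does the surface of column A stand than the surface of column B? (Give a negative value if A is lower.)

For any compensation level in the mantle, the mantle terms cancel and isostasy reduces to e = (Σt_A − Σt_B) − (Σ(ρt)_A − Σ(ρt)_B) / ρ_m.
Σt_A = 25.46 km; Σt_B = 30.9 km; Σ(ρt)_A = 72561; Σ(ρt)_B = 86829 (in km·kg/m³).
e = (25.46 − 30.9) − (72561 − 86829) / 3300 = −1.12 km.

−1.12 km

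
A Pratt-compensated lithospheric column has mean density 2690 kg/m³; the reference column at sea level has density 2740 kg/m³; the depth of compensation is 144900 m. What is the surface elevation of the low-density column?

ρ_ref D = ρ (D + h) → h = D (ρ_ref − ρ)/ρ.
h = 144900 m × (2740 − 2690)/2690 = 2690 m.

2690 m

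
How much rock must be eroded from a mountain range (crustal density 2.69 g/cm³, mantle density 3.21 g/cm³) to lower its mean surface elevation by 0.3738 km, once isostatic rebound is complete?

Net drop Δ = e − u = e − e ρ_c/ρ_m = e (ρ_m − ρ_c)/ρ_m.
e = Δ ρ_m/(ρ_m − ρ_c) = 0.3738 km × 3.21/0.52 = 2.31 km.

2.31 km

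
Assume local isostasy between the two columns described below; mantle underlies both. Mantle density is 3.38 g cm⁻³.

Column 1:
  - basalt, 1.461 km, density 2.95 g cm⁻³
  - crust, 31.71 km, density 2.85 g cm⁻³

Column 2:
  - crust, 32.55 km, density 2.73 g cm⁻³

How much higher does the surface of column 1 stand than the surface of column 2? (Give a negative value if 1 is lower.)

For any compensation level in the mantle, the mantle terms cancel and isostasy reduces to e = (Σt_1 − Σt_2) − (Σ(ρt)_1 − Σ(ρt)_2) / ρ_m.
Σt_1 = 33.171 km; Σt_2 = 32.55 km; Σ(ρt)_1 = 94.68345; Σ(ρt)_2 = 88.8615 (in km·g cm⁻³).
e = (33.171 − 32.55) − (94.68345 − 88.8615) / 3.38 = −1.1 km.

−1.1 km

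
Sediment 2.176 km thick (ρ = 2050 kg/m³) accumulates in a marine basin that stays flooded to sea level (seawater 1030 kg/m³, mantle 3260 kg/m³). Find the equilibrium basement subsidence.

0.995 km

Submarine loading: the sediment displaces seawater, and the subsidence is in turn flooded, so s (ρ_m − ρ_w) = t (ρ_sed − ρ_w).
s = 2.176 km × (2050 − 1030) / (3260 − 1030) = 0.995 km.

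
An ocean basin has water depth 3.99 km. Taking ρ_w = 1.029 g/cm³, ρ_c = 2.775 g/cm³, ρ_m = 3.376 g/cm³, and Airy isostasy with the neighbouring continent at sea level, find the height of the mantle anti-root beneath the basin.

Balancing pressure at the compensation depth: replacing crust with seawater at the top is compensated by replacing crust with mantle at the base: d (ρ_c − ρ_w) = a (ρ_m − ρ_c).
a = d (ρ_c − ρ_w)/(ρ_m − ρ_c) = 3.99 km × 1.746/0.601 = 11.6 km.

11.6 km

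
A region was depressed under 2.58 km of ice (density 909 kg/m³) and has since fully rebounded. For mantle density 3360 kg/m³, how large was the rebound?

0.698 km

Removing the load lets mantle flow back in; uplift u satisfies ρ_ice t = ρ_m u.
u = t ρ_ice/ρ_m = 2.58 km × 909/3360 = 0.698 km.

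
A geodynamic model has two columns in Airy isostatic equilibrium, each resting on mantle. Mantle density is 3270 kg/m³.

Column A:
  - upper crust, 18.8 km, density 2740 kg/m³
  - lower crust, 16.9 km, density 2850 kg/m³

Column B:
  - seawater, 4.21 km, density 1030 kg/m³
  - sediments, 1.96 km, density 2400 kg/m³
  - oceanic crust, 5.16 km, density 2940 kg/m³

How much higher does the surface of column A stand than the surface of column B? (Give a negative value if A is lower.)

For any compensation level in the mantle, the mantle terms cancel and isostasy reduces to e = (Σt_A − Σt_B) − (Σ(ρt)_A − Σ(ρt)_B) / ρ_m.
Σt_A = 35.7 km; Σt_B = 11.33 km; Σ(ρt)_A = 99677; Σ(ρt)_B = 24210.7 (in km·kg/m³).
e = (35.7 − 11.33) − (99677 − 24210.7) / 3270 = 1.29 km.

1.29 km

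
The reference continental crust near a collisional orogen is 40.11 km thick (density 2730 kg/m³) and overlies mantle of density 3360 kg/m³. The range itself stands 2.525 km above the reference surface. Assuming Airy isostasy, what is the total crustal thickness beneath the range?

53.6 km

Root depth r = h ρ_c / (ρ_m − ρ_c) = 2.525 km × 2730 / 630 = 10.94 km.
Total thickness = T + h + r = 40.11 km + 2.525 km + 10.94 km = 53.6 km.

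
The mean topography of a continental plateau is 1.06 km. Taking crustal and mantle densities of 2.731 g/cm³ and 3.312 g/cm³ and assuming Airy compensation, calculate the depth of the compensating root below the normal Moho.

Balancing pressure at the compensation depth: the weight of the topography is balanced by the buoyancy of the root, ρ_c h = (ρ_m − ρ_c) r.
r = h · ρ_c / (ρ_m − ρ_c) = 1.06 km × 2.731 / (3.312 − 2.731) = 4.98 km.

4.98 km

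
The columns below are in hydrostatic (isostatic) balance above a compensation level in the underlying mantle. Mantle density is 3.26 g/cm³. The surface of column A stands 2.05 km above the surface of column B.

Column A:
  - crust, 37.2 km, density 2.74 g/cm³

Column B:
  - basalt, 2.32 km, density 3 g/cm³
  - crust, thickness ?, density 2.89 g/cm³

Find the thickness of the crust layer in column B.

32.6 km

Take the compensation level at the base of the deeper column (depth z_c below the surface of column A) and equate Σ ρ_i t_i down to z_c; mantle fills any gap and the z_c terms cancel.
Column A: 37.2×2.74 + (z_c − 37.2)×3.26
Column B: 2.05×0 + 2.32×3 + x×2.89 + (z_c − 2.05 − 2.32 − x)×3.26
The z_c×3.26 term appears on both sides and cancels. Collect the known terms of each column as K = Σ(ρt)_known − 3.26 × (depth of known layers): K_A = 101.928 − 3.26×37.2 = −19.344; K_B = 6.96 − 3.26×(2.05 + 2.32) = −7.2862.
Balance: K_A = K_B − x×(3.26 − 2.89), so x = (K_B − K_A)/(3.26 − 2.89) = 12.0578/0.37 = 32.6 km.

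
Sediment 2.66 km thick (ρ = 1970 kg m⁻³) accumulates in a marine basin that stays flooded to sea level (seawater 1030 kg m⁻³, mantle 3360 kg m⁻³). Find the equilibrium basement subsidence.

1.07 km

Submarine loading: the sediment displaces seawater, and the subsidence is in turn flooded, so s (ρ_m − ρ_w) = t (ρ_sed − ρ_w).
s = 2.66 km × (1970 − 1030) / (3360 − 1030) = 1.07 km.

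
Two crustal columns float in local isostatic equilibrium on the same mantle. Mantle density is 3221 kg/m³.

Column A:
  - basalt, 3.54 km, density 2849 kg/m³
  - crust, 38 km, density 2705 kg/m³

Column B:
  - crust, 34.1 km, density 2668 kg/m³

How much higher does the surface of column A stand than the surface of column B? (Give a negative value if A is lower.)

0.642 km

For any compensation level in the mantle, the mantle terms cancel and isostasy reduces to e = (Σt_A − Σt_B) − (Σ(ρt)_A − Σ(ρt)_B) / ρ_m.
Σt_A = 41.54 km; Σt_B = 34.1 km; Σ(ρt)_A = 112875.46; Σ(ρt)_B = 90978.8 (in km·kg/m³).
e = (41.54 − 34.1) − (112875.46 − 90978.8) / 3221 = 0.642 km.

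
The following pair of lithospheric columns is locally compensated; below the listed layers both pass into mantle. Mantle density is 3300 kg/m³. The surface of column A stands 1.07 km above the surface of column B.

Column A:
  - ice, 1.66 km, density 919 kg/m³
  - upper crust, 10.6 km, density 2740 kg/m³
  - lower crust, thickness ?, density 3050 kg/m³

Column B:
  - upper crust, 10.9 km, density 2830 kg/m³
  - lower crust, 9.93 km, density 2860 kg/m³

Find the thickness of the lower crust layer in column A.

Take the compensation level at the base of the deeper column (depth z_c below the surface of column A) and equate Σ ρ_i t_i down to z_c; mantle fills any gap and the z_c terms cancel.
Column A: 1.66×919 + 10.6×2740 + x×3050 + (z_c − 12.26 − x)×3300
Column B: 1.07×0 + 10.9×2830 + 9.93×2860 + (z_c − 1.07 − 20.83)×3300
The z_c×3300 term appears on both sides and cancels. Collect the known terms of each column as K = Σ(ρt)_known − 3300 × (depth of known layers): K_A = 30569.54 − 3300×12.26 = −9888.46; K_B = 59246.8 − 3300×(1.07 + 20.83) = −13023.2.
Balance: K_A − x×(3300 − 3050) = K_B, so x = (K_A − K_B)/(3300 − 3050) = 3134.74/250 = 12.5 km.

12.5 km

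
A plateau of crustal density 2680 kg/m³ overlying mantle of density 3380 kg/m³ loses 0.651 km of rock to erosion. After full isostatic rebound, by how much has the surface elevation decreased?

0.135 km

Rebound u = e ρ_c/ρ_m = 0.651 km × 2680/3380 = 0.5162 km.
Net surface drop = e − u = 0.651 km − 0.5162 km = e (ρ_m − ρ_c)/ρ_m = 0.135 km.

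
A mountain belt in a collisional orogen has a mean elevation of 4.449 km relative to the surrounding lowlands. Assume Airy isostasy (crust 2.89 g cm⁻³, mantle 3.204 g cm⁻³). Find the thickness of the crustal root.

40.9 km

For local isostatic compensation: the weight of the topography is balanced by the buoyancy of the root, ρ_c h = (ρ_m − ρ_c) r.
r = h · ρ_c / (ρ_m − ρ_c) = 4.449 km × 2.89 / (3.204 − 2.89) = 40.9 km.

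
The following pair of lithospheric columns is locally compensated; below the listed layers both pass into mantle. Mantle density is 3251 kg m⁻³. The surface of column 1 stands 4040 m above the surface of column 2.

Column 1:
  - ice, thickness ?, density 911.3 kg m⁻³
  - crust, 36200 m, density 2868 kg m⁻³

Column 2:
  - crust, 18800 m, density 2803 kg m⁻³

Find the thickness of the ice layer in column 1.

3290 m

Take the compensation level at the base of the deeper column (depth z_c below the surface of column 1) and equate Σ ρ_i t_i down to z_c; mantle fills any gap and the z_c terms cancel.
Column 1: x×911.3 + 36200×2868 + (z_c − 36200 − x)×3251
Column 2: 4040×0 + 18800×2803 + (z_c − 4040 − 18800)×3251
The z_c×3251 term appears on both sides and cancels. Collect the known terms of each column as K = Σ(ρt)_known − 3251 × (depth of known layers): K_1 = 103821600 − 3251×36200 = −13864600; K_2 = 52696400 − 3251×(4040 + 18800) = −21556440.
Balance: K_1 − x×(3251 − 911.3) = K_2, so x = (K_1 − K_2)/(3251 − 911.3) = 7691840/2339.7 = 3290 m.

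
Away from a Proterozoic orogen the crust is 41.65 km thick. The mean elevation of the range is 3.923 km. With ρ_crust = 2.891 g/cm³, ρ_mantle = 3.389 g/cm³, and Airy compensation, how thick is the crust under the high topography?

68.3 km

Root depth r = h ρ_c / (ρ_m − ρ_c) = 3.923 km × 2.891 / 0.498 = 22.77 km.
Total thickness = T + h + r = 41.65 km + 3.923 km + 22.77 km = 68.3 km.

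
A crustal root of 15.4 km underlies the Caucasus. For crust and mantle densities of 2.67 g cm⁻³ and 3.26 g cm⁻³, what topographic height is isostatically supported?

For local isostatic compensation: ρ_c h = (ρ_m − ρ_c) r.
h = r (ρ_m − ρ_c) / ρ_c = 15.4 km × (3.26 − 2.67) / 2.67 = 3.4 km.

3.4 km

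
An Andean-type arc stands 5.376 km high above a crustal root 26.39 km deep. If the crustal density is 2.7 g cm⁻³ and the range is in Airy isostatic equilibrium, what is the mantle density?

Airy balance: ρ_c h = (ρ_m − ρ_c) r → ρ_m = ρ_c (1 + h/r).
ρ_m = 2.7 × (1 + 5.376 km/26.39 km) = 3.25 g cm⁻³.

3.25 g cm⁻³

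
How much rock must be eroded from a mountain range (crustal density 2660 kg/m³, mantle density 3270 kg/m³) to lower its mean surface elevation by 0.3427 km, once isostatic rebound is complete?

Net drop Δ = e − u = e − e ρ_c/ρ_m = e (ρ_m − ρ_c)/ρ_m.
e = Δ ρ_m/(ρ_m − ρ_c) = 0.3427 km × 3270/610 = 1.84 km.

1.84 km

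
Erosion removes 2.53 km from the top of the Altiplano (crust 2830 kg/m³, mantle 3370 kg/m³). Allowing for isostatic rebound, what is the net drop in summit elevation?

0.405 km

Rebound u = e ρ_c/ρ_m = 2.53 km × 2830/3370 = 2.125 km.
Net surface drop = e − u = 2.53 km − 2.125 km = e (ρ_m − ρ_c)/ρ_m = 0.405 km.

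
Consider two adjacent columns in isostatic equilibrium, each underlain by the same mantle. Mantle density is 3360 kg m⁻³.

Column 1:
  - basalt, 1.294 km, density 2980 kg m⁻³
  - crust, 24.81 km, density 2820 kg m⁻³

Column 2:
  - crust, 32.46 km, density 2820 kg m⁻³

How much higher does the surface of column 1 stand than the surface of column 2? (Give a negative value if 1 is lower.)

−1.08 km

For any compensation level in the mantle, the mantle terms cancel and isostasy reduces to e = (Σt_1 − Σt_2) − (Σ(ρt)_1 − Σ(ρt)_2) / ρ_m.
Σt_1 = 26.104 km; Σt_2 = 32.46 km; Σ(ρt)_1 = 73820.32; Σ(ρt)_2 = 91537.2 (in km·kg m⁻³).
e = (26.104 − 32.46) − (73820.32 − 91537.2) / 3360 = −1.08 km.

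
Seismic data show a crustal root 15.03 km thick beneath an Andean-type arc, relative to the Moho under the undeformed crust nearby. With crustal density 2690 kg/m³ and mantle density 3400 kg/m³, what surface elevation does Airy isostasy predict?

In Airy isostatic equilibrium: ρ_c h = (ρ_m − ρ_c) r.
h = r (ρ_m − ρ_c) / ρ_c = 15.03 km × (3400 − 2690) / 2690 = 3.97 km.

3.97 km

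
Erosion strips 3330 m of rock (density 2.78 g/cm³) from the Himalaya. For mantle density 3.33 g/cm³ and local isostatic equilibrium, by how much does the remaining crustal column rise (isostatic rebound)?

2780 m

Unloading: uplift u = e ρ_c/ρ_m = 3330 m × 2.78/3.33 = 2780 m.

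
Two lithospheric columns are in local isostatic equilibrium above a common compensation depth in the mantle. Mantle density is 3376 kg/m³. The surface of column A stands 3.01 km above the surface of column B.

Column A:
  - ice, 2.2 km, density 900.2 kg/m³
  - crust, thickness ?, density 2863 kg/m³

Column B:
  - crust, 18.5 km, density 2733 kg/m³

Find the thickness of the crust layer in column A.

Take the compensation level at the base of the deeper column (depth z_c below the surface of column A) and equate Σ ρ_i t_i down to z_c; mantle fills any gap and the z_c terms cancel.
Column A: 2.2×900.2 + x×2863 + (z_c − 2.2 − x)×3376
Column B: 3.01×0 + 18.5×2733 + (z_c − 3.01 − 18.5)×3376
The z_c×3376 term appears on both sides and cancels. Collect the known terms of each column as K = Σ(ρt)_known − 3376 × (depth of known layers): K_A = 1980.44 − 3376×2.2 = −5446.76; K_B = 50560.5 − 3376×(3.01 + 18.5) = −22057.26.
Balance: K_A − x×(3376 − 2863) = K_B, so x = (K_A − K_B)/(3376 − 2863) = 16610.5/513 = 32.4 km.

32.4 km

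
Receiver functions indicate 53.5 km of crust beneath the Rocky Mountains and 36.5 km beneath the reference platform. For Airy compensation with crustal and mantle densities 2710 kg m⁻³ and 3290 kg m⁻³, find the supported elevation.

Excess crust Δ = 53.5 km − 36.5 km = 17 km, split between elevation h and root r with h + r = Δ.
Airy balance ρ_c h = (ρ_m − ρ_c) r gives r = h ρ_c/(ρ_m − ρ_c), so h (1 + ρ_c/(ρ_m − ρ_c)) = Δ, i.e. h = Δ (ρ_m − ρ_c)/ρ_m.
h = 17 km × 580/3290 = 3 km.

3 km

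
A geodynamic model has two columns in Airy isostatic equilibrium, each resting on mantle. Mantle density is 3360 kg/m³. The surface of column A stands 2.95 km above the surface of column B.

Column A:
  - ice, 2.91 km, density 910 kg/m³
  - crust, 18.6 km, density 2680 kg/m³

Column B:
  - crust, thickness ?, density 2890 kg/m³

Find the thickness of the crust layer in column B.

Take the compensation level at the base of the deeper column (depth z_c below the surface of column A) and equate Σ ρ_i t_i down to z_c; mantle fills any gap and the z_c terms cancel.
Column A: 2.91×910 + 18.6×2680 + (z_c − 21.51)×3360
Column B: 2.95×0 + x×2890 + (z_c − 2.95 − 0 − x)×3360
The z_c×3360 term appears on both sides and cancels. Collect the known terms of each column as K = Σ(ρt)_known − 3360 × (depth of known layers): K_A = 52496.1 − 3360×21.51 = −19777.5; K_B = 0 − 3360×(2.95 + 0) = −9912.
Balance: K_A = K_B − x×(3360 − 2890), so x = (K_B − K_A)/(3360 − 2890) = 9865.5/470 = 21 km.

21 km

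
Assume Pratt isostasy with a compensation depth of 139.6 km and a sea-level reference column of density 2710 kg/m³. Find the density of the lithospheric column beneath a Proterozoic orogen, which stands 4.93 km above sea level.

Pratt balance: ρ_ref D = ρ (D + h).
ρ = ρ_ref D/(D + h) = 2710 × 139.6 km/(139.6 km + 4.93 km) = 2620 kg/m³.

2620 kg/m³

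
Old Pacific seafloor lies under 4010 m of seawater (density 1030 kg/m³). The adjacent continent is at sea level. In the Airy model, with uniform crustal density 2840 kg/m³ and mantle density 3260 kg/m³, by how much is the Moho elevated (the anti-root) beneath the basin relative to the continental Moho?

By Archimedes' principle applied to the lithosphere: replacing crust with seawater at the top is compensated by replacing crust with mantle at the base: d (ρ_c − ρ_w) = a (ρ_m − ρ_c).
a = d (ρ_c − ρ_w)/(ρ_m − ρ_c) = 4010 m × 1810/420 = 17300 m.

17300 m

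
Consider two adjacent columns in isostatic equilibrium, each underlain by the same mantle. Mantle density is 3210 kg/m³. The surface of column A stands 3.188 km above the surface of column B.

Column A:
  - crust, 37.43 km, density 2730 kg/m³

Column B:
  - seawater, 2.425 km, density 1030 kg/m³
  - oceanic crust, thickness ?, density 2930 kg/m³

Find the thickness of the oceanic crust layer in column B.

8.74 km

Take the compensation level at the base of the deeper column (depth z_c below the surface of column A) and equate Σ ρ_i t_i down to z_c; mantle fills any gap and the z_c terms cancel.
Column A: 37.43×2730 + (z_c − 37.43)×3210
Column B: 3.188×0 + 2.425×1030 + x×2930 + (z_c − 3.188 − 2.425 − x)×3210
The z_c×3210 term appears on both sides and cancels. Collect the known terms of each column as K = Σ(ρt)_known − 3210 × (depth of known layers): K_A = 102183.9 − 3210×37.43 = −17966.4; K_B = 2497.75 − 3210×(3.188 + 2.425) = −15519.98.
Balance: K_A = K_B − x×(3210 − 2930), so x = (K_B − K_A)/(3210 − 2930) = 2446.42/280 = 8.74 km.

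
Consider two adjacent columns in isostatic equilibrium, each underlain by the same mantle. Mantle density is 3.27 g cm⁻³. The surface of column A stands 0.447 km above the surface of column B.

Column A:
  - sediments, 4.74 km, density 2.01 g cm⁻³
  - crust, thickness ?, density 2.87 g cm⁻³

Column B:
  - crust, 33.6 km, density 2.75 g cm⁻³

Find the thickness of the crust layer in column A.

32.4 km

Take the compensation level at the base of the deeper column (depth z_c below the surface of column A) and equate Σ ρ_i t_i down to z_c; mantle fills any gap and the z_c terms cancel.
Column A: 4.74×2.01 + x×2.87 + (z_c − 4.74 − x)×3.27
Column B: 0.447×0 + 33.6×2.75 + (z_c − 0.447 − 33.6)×3.27
The z_c×3.27 term appears on both sides and cancels. Collect the known terms of each column as K = Σ(ρt)_known − 3.27 × (depth of known layers): K_A = 9.5274 − 3.27×4.74 = −5.9724; K_B = 92.4 − 3.27×(0.447 + 33.6) = −18.93369.
Balance: K_A − x×(3.27 − 2.87) = K_B, so x = (K_A − K_B)/(3.27 − 2.87) = 12.9613/0.4 = 32.4 km.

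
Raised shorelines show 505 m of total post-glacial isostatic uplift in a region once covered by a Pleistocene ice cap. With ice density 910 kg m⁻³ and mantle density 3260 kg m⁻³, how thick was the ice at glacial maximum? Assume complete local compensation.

u = t ρ_ice/ρ_m → t = u ρ_m/ρ_ice = 505 m × 3260/910 = 1810 m.

1810 m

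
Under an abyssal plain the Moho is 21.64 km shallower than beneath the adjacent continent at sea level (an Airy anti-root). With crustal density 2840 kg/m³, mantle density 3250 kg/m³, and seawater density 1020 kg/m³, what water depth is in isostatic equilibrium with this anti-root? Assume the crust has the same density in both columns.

Replacing a thickness d of crust by seawater at the top must be balanced by replacing crust with mantle at the base: d (ρ_c − ρ_w) = a (ρ_m − ρ_c).
d = a (ρ_m − ρ_c)/(ρ_c − ρ_w) = 21.64 km × 410/1820 = 4.87 km.

4.87 km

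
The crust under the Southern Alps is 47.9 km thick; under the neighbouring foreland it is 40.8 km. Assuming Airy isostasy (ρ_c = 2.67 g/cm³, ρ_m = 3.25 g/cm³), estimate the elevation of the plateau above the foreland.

1.27 km

Excess crust Δ = 47.9 km − 40.8 km = 7.1 km, split between elevation h and root r with h + r = Δ.
Airy balance ρ_c h = (ρ_m − ρ_c) r gives r = h ρ_c/(ρ_m − ρ_c), so h (1 + ρ_c/(ρ_m − ρ_c)) = Δ, i.e. h = Δ (ρ_m − ρ_c)/ρ_m.
h = 7.1 km × 0.58/3.25 = 1.27 km.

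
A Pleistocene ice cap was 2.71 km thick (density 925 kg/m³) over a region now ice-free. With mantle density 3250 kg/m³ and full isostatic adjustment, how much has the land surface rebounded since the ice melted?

Removing the load lets mantle flow back in; uplift u satisfies ρ_ice t = ρ_m u.
u = t ρ_ice/ρ_m = 2.71 km × 925/3250 = 0.771 km.

0.771 km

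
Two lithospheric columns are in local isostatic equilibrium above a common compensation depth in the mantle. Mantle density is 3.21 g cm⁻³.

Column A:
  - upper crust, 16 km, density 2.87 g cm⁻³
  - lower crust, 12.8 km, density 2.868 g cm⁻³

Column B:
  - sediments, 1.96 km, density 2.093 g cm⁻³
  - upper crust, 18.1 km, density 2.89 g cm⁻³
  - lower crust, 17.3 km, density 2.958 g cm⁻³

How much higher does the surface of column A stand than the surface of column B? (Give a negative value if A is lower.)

−0.786 km

For any compensation level in the mantle, the mantle terms cancel and isostasy reduces to e = (Σt_A − Σt_B) − (Σ(ρt)_A − Σ(ρt)_B) / ρ_m.
Σt_A = 28.8 km; Σt_B = 37.36 km; Σ(ρt)_A = 82.6304; Σ(ρt)_B = 107.58468 (in km·g cm⁻³).
e = (28.8 − 37.36) − (82.6304 − 107.58468) / 3.21 = −0.786 km.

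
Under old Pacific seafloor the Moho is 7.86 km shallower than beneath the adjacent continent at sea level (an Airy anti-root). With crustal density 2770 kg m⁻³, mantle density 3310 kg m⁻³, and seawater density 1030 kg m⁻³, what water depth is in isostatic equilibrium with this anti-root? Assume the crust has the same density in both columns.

2.44 km

Replacing a thickness d of crust by seawater at the top must be balanced by replacing crust with mantle at the base: d (ρ_c − ρ_w) = a (ρ_m − ρ_c).
d = a (ρ_m − ρ_c)/(ρ_c − ρ_w) = 7.86 km × 540/1740 = 2.44 km.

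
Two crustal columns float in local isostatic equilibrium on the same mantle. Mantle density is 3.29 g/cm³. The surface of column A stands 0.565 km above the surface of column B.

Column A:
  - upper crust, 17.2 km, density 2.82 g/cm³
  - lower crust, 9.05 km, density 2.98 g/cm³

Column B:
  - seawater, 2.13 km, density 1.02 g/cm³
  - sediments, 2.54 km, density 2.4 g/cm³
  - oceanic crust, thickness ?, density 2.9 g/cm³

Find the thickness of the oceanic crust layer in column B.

Take the compensation level at the base of the deeper column (depth z_c below the surface of column A) and equate Σ ρ_i t_i down to z_c; mantle fills any gap and the z_c terms cancel.
Column A: 17.2×2.82 + 9.05×2.98 + (z_c − 26.25)×3.29
Column B: 0.565×0 + 2.13×1.02 + 2.54×2.4 + x×2.9 + (z_c − 0.565 − 4.67 − x)×3.29
The z_c×3.29 term appears on both sides and cancels. Collect the known terms of each column as K = Σ(ρt)_known − 3.29 × (depth of known layers): K_A = 75.473 − 3.29×26.25 = −10.8895; K_B = 8.2686 − 3.29×(0.565 + 4.67) = −8.95455.
Balance: K_A = K_B − x×(3.29 − 2.9), so x = (K_B − K_A)/(3.29 − 2.9) = 1.93495/0.39 = 4.96 km.

4.96 km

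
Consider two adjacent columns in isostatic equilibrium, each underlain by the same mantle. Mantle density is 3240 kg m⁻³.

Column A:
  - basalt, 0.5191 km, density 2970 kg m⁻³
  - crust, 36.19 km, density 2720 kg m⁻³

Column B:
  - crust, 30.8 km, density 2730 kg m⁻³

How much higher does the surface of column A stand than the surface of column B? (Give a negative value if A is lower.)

1 km

For any compensation level in the mantle, the mantle terms cancel and isostasy reduces to e = (Σt_A − Σt_B) − (Σ(ρt)_A − Σ(ρt)_B) / ρ_m.
Σt_A = 36.7091 km; Σt_B = 30.8 km; Σ(ρt)_A = 99978.527; Σ(ρt)_B = 84084 (in km·kg m⁻³).
e = (36.7091 − 30.8) − (99978.527 − 84084) / 3240 = 1 km.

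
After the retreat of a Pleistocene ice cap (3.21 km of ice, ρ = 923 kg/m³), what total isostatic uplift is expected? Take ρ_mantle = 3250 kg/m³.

0.912 km

Removing the load lets mantle flow back in; uplift u satisfies ρ_ice t = ρ_m u.
u = t ρ_ice/ρ_m = 3.21 km × 923/3250 = 0.912 km.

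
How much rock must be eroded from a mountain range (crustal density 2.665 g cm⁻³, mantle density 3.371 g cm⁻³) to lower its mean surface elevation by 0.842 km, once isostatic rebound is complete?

4.02 km

Net drop Δ = e − u = e − e ρ_c/ρ_m = e (ρ_m − ρ_c)/ρ_m.
e = Δ ρ_m/(ρ_m − ρ_c) = 0.842 km × 3.371/0.706 = 4.02 km.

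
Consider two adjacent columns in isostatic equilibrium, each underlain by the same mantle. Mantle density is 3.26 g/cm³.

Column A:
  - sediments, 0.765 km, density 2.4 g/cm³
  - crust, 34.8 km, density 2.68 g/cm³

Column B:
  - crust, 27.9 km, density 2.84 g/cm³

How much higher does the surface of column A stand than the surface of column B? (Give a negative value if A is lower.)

2.8 km

For any compensation level in the mantle, the mantle terms cancel and isostasy reduces to e = (Σt_A − Σt_B) − (Σ(ρt)_A − Σ(ρt)_B) / ρ_m.
Σt_A = 35.565 km; Σt_B = 27.9 km; Σ(ρt)_A = 95.1; Σ(ρt)_B = 79.236 (in km·g/cm³).
e = (35.565 − 27.9) − (95.1 − 79.236) / 3.26 = 2.8 km.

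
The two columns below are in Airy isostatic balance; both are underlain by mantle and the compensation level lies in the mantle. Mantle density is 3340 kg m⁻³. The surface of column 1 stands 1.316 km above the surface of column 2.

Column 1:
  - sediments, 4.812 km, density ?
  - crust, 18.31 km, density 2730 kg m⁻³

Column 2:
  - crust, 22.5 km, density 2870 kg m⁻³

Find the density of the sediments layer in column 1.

2550 kg m⁻³

Take the compensation level at the base of the deeper column (depth z_c below the surface of column 1) and equate Σ ρ_i t_i down to z_c; mantle fills any gap and the z_c terms cancel.
Column 1: 4.812×ρ + 18.31×2730 + (z_c − 23.122)×3340
Column 2: 1.316×0 + 22.5×2870 + (z_c − 1.316 − 22.5)×3340
The z_c×3340 term appears on both sides and cancels. Collect the known terms of each column as K = Σ(ρt)_known − 3340 × (depth of known layers): K_1 = 49986.3 − 3340×23.122 = −27241.18; K_2 = 64575 − 3340×(1.316 + 22.5) = −14970.44.
Balance: K_1 + 4.812×ρ = K_2, so ρ = (K_2 − K_1)/4.812 = 12270.7/4.812 = 2550 kg m⁻³.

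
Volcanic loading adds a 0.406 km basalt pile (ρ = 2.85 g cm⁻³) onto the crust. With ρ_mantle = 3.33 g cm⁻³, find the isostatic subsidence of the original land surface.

0.347 km

Subaerial loading: s = t ρ_load / ρ_m.
s = 0.406 km × 2.85/3.33 = 0.347 km.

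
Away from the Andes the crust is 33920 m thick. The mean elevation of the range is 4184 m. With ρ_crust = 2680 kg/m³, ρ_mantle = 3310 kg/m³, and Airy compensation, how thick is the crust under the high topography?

55900 m

Root depth r = h ρ_c / (ρ_m − ρ_c) = 4184 m × 2680 / 630 = 17800 m.
Total thickness = T + h + r = 33920 m + 4184 m + 17800 m = 55900 m.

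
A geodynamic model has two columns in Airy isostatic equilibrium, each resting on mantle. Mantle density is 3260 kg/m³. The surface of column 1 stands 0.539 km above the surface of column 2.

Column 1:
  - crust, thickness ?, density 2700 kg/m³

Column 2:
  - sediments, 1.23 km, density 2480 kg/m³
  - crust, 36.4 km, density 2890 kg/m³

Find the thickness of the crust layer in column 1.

28.9 km

Take the compensation level at the base of the deeper column (depth z_c below the surface of column 1) and equate Σ ρ_i t_i down to z_c; mantle fills any gap and the z_c terms cancel.
Column 1: x×2700 + (z_c − 0 − x)×3260
Column 2: 0.539×0 + 1.23×2480 + 36.4×2890 + (z_c − 0.539 − 37.63)×3260
The z_c×3260 term appears on both sides and cancels. Collect the known terms of each column as K = Σ(ρt)_known − 3260 × (depth of known layers): K_1 = 0 − 3260×0 = 0; K_2 = 108246.4 − 3260×(0.539 + 37.63) = −16184.54.
Balance: K_1 − x×(3260 − 2700) = K_2, so x = (K_1 − K_2)/(3260 − 2700) = 16184.5/560 = 28.9 km.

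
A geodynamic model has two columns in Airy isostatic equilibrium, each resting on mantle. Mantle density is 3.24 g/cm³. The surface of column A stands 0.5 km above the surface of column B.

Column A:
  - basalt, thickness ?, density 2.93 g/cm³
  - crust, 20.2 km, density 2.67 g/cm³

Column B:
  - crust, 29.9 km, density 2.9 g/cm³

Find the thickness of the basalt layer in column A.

Take the compensation level at the base of the deeper column (depth z_c below the surface of column A) and equate Σ ρ_i t_i down to z_c; mantle fills any gap and the z_c terms cancel.
Column A: x×2.93 + 20.2×2.67 + (z_c − 20.2 − x)×3.24
Column B: 0.5×0 + 29.9×2.9 + (z_c − 0.5 − 29.9)×3.24
The z_c×3.24 term appears on both sides and cancels. Collect the known terms of each column as K = Σ(ρt)_known − 3.24 × (depth of known layers): K_A = 53.934 − 3.24×20.2 = −11.514; K_B = 86.71 − 3.24×(0.5 + 29.9) = −11.786.
Balance: K_A − x×(3.24 − 2.93) = K_B, so x = (K_A − K_B)/(3.24 − 2.93) = 0.272/0.31 = 0.877 km.

0.877 km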